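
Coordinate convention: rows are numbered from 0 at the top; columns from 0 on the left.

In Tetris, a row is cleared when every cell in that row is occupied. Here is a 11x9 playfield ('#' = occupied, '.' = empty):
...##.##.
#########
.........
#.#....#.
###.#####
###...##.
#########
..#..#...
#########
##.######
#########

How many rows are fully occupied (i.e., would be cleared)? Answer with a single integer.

Check each row:
  row 0: 5 empty cells -> not full
  row 1: 0 empty cells -> FULL (clear)
  row 2: 9 empty cells -> not full
  row 3: 6 empty cells -> not full
  row 4: 1 empty cell -> not full
  row 5: 4 empty cells -> not full
  row 6: 0 empty cells -> FULL (clear)
  row 7: 7 empty cells -> not full
  row 8: 0 empty cells -> FULL (clear)
  row 9: 1 empty cell -> not full
  row 10: 0 empty cells -> FULL (clear)
Total rows cleared: 4

Answer: 4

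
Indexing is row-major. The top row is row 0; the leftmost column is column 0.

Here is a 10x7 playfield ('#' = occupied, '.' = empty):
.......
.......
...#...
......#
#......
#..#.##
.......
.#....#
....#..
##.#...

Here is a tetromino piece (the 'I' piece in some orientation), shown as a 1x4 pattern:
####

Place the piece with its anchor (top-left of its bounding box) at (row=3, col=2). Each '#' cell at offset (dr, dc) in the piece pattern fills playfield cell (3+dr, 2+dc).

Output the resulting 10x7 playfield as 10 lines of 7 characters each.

Answer: .......
.......
...#...
..#####
#......
#..#.##
.......
.#....#
....#..
##.#...

Derivation:
Fill (3+0,2+0) = (3,2)
Fill (3+0,2+1) = (3,3)
Fill (3+0,2+2) = (3,4)
Fill (3+0,2+3) = (3,5)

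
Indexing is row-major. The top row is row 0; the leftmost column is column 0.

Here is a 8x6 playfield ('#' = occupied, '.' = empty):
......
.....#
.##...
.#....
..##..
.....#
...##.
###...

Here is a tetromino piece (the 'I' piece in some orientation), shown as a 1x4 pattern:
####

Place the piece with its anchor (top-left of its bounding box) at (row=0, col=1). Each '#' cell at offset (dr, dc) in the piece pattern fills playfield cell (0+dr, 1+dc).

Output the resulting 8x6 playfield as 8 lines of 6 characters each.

Answer: .####.
.....#
.##...
.#....
..##..
.....#
...##.
###...

Derivation:
Fill (0+0,1+0) = (0,1)
Fill (0+0,1+1) = (0,2)
Fill (0+0,1+2) = (0,3)
Fill (0+0,1+3) = (0,4)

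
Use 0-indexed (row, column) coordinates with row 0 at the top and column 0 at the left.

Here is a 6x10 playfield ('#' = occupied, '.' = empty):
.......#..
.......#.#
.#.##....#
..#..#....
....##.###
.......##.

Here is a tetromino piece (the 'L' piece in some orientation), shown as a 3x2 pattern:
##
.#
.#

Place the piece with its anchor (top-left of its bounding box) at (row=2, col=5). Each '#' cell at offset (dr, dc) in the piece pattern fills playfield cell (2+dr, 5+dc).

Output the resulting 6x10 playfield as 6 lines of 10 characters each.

Answer: .......#..
.......#.#
.#.####..#
..#..##...
....######
.......##.

Derivation:
Fill (2+0,5+0) = (2,5)
Fill (2+0,5+1) = (2,6)
Fill (2+1,5+1) = (3,6)
Fill (2+2,5+1) = (4,6)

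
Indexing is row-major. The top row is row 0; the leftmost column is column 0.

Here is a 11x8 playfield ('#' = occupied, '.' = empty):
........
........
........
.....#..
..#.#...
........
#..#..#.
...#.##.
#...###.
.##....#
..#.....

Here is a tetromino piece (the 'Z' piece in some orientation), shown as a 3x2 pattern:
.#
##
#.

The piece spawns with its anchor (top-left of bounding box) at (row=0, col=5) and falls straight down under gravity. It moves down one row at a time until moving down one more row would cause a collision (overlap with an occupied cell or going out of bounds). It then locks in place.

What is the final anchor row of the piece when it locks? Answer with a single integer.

Spawn at (row=0, col=5). Try each row:
  row 0: fits
  row 1: blocked -> lock at row 0

Answer: 0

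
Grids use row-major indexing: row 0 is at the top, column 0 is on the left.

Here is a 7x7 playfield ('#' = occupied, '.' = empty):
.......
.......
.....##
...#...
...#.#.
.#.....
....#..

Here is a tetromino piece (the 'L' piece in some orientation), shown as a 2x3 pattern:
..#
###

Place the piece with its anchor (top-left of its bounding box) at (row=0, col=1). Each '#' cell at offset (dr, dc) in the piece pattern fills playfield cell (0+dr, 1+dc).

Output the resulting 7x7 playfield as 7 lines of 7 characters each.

Fill (0+0,1+2) = (0,3)
Fill (0+1,1+0) = (1,1)
Fill (0+1,1+1) = (1,2)
Fill (0+1,1+2) = (1,3)

Answer: ...#...
.###...
.....##
...#...
...#.#.
.#.....
....#..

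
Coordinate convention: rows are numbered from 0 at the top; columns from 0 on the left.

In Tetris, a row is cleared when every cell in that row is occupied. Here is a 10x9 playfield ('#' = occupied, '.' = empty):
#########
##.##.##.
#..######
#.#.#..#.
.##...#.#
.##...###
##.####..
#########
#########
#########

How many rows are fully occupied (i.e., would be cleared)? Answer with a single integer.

Answer: 4

Derivation:
Check each row:
  row 0: 0 empty cells -> FULL (clear)
  row 1: 3 empty cells -> not full
  row 2: 2 empty cells -> not full
  row 3: 5 empty cells -> not full
  row 4: 5 empty cells -> not full
  row 5: 4 empty cells -> not full
  row 6: 3 empty cells -> not full
  row 7: 0 empty cells -> FULL (clear)
  row 8: 0 empty cells -> FULL (clear)
  row 9: 0 empty cells -> FULL (clear)
Total rows cleared: 4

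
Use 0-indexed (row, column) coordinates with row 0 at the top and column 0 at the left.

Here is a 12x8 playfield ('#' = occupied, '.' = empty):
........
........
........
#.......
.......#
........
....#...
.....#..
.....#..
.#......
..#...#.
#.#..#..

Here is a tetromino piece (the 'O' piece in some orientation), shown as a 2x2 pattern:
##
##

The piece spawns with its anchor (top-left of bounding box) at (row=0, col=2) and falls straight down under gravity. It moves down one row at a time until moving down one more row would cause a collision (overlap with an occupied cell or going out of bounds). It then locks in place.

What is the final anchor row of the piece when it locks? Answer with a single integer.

Answer: 8

Derivation:
Spawn at (row=0, col=2). Try each row:
  row 0: fits
  row 1: fits
  row 2: fits
  row 3: fits
  row 4: fits
  row 5: fits
  row 6: fits
  row 7: fits
  row 8: fits
  row 9: blocked -> lock at row 8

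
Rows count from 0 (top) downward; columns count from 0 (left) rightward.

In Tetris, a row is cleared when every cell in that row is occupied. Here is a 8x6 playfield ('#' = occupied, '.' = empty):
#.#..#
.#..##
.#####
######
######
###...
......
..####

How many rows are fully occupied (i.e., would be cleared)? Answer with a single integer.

Check each row:
  row 0: 3 empty cells -> not full
  row 1: 3 empty cells -> not full
  row 2: 1 empty cell -> not full
  row 3: 0 empty cells -> FULL (clear)
  row 4: 0 empty cells -> FULL (clear)
  row 5: 3 empty cells -> not full
  row 6: 6 empty cells -> not full
  row 7: 2 empty cells -> not full
Total rows cleared: 2

Answer: 2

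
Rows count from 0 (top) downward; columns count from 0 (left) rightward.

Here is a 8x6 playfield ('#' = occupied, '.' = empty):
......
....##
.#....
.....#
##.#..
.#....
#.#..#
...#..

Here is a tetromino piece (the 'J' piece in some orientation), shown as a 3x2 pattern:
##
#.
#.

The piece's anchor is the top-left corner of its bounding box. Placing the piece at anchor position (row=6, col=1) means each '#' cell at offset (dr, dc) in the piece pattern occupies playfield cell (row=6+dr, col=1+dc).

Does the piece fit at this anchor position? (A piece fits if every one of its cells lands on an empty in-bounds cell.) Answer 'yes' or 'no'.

Check each piece cell at anchor (6, 1):
  offset (0,0) -> (6,1): empty -> OK
  offset (0,1) -> (6,2): occupied ('#') -> FAIL
  offset (1,0) -> (7,1): empty -> OK
  offset (2,0) -> (8,1): out of bounds -> FAIL
All cells valid: no

Answer: no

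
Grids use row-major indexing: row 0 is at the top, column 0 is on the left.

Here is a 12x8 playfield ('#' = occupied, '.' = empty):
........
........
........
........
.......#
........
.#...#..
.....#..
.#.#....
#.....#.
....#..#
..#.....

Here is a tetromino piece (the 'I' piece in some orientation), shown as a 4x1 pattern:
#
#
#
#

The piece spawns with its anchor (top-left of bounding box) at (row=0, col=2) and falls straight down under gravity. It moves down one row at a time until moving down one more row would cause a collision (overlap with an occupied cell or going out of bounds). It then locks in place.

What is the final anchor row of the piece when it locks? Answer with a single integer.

Spawn at (row=0, col=2). Try each row:
  row 0: fits
  row 1: fits
  row 2: fits
  row 3: fits
  row 4: fits
  row 5: fits
  row 6: fits
  row 7: fits
  row 8: blocked -> lock at row 7

Answer: 7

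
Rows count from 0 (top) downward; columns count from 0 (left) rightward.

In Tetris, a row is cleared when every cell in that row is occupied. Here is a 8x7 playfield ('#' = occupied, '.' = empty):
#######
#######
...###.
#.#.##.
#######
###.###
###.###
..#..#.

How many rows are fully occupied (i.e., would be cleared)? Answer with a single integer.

Answer: 3

Derivation:
Check each row:
  row 0: 0 empty cells -> FULL (clear)
  row 1: 0 empty cells -> FULL (clear)
  row 2: 4 empty cells -> not full
  row 3: 3 empty cells -> not full
  row 4: 0 empty cells -> FULL (clear)
  row 5: 1 empty cell -> not full
  row 6: 1 empty cell -> not full
  row 7: 5 empty cells -> not full
Total rows cleared: 3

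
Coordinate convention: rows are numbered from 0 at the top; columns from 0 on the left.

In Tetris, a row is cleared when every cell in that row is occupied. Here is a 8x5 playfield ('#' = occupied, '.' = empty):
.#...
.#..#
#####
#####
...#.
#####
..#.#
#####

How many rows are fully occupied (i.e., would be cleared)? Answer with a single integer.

Answer: 4

Derivation:
Check each row:
  row 0: 4 empty cells -> not full
  row 1: 3 empty cells -> not full
  row 2: 0 empty cells -> FULL (clear)
  row 3: 0 empty cells -> FULL (clear)
  row 4: 4 empty cells -> not full
  row 5: 0 empty cells -> FULL (clear)
  row 6: 3 empty cells -> not full
  row 7: 0 empty cells -> FULL (clear)
Total rows cleared: 4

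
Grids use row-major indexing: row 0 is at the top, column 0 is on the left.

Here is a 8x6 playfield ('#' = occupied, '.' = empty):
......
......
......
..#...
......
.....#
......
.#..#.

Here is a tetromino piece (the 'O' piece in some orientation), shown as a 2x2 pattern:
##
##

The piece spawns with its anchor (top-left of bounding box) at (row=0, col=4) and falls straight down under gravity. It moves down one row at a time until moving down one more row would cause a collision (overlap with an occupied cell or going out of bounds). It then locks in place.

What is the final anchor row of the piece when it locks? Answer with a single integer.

Answer: 3

Derivation:
Spawn at (row=0, col=4). Try each row:
  row 0: fits
  row 1: fits
  row 2: fits
  row 3: fits
  row 4: blocked -> lock at row 3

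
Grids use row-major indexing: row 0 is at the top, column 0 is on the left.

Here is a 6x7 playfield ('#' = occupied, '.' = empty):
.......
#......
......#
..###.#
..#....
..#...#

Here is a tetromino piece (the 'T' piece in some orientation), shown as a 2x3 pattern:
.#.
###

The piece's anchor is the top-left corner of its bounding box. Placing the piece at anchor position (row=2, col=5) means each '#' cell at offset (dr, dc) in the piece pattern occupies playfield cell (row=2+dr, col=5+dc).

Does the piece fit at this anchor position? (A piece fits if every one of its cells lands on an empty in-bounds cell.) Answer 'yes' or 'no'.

Answer: no

Derivation:
Check each piece cell at anchor (2, 5):
  offset (0,1) -> (2,6): occupied ('#') -> FAIL
  offset (1,0) -> (3,5): empty -> OK
  offset (1,1) -> (3,6): occupied ('#') -> FAIL
  offset (1,2) -> (3,7): out of bounds -> FAIL
All cells valid: no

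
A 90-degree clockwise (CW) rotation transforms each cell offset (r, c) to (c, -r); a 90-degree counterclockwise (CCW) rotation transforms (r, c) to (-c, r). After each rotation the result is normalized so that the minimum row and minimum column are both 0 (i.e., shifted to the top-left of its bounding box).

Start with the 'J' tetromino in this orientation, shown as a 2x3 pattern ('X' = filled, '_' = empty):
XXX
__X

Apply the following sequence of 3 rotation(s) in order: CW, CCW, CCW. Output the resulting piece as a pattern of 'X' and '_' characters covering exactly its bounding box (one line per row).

Start:
XXX
__X
After rotation 1 (CW):
_X
_X
XX
After rotation 2 (CCW):
XXX
__X
After rotation 3 (CCW):
XX
X_
X_

Answer: XX
X_
X_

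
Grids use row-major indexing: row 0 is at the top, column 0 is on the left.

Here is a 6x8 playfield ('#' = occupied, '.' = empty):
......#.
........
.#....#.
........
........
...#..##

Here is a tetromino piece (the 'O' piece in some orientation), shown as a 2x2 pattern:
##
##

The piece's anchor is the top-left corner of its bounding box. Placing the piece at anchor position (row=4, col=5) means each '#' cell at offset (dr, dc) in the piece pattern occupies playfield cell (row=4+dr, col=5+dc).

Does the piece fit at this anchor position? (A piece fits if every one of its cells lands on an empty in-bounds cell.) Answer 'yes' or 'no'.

Answer: no

Derivation:
Check each piece cell at anchor (4, 5):
  offset (0,0) -> (4,5): empty -> OK
  offset (0,1) -> (4,6): empty -> OK
  offset (1,0) -> (5,5): empty -> OK
  offset (1,1) -> (5,6): occupied ('#') -> FAIL
All cells valid: no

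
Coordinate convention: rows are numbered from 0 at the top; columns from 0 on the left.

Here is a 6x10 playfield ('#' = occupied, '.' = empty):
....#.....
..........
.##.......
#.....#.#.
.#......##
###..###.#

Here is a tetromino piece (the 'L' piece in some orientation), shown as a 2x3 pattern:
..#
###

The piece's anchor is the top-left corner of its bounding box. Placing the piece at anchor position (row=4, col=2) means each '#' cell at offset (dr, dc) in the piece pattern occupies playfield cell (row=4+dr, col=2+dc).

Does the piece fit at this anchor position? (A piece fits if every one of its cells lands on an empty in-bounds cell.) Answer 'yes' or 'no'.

Answer: no

Derivation:
Check each piece cell at anchor (4, 2):
  offset (0,2) -> (4,4): empty -> OK
  offset (1,0) -> (5,2): occupied ('#') -> FAIL
  offset (1,1) -> (5,3): empty -> OK
  offset (1,2) -> (5,4): empty -> OK
All cells valid: no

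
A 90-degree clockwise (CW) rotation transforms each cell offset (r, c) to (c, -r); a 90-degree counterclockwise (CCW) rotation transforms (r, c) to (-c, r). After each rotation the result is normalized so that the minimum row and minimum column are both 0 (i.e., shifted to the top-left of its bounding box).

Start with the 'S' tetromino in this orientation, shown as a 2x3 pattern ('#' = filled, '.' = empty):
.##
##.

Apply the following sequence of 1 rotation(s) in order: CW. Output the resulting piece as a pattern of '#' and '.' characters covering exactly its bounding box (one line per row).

Start:
.##
##.
After rotation 1 (CW):
#.
##
.#

Answer: #.
##
.#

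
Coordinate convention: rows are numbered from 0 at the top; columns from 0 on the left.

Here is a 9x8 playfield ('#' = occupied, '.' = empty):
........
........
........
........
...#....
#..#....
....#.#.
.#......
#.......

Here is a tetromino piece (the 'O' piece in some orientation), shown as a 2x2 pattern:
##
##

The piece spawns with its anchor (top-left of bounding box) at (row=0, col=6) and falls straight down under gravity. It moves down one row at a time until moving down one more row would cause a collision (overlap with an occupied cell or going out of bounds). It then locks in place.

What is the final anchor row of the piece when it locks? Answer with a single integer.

Answer: 4

Derivation:
Spawn at (row=0, col=6). Try each row:
  row 0: fits
  row 1: fits
  row 2: fits
  row 3: fits
  row 4: fits
  row 5: blocked -> lock at row 4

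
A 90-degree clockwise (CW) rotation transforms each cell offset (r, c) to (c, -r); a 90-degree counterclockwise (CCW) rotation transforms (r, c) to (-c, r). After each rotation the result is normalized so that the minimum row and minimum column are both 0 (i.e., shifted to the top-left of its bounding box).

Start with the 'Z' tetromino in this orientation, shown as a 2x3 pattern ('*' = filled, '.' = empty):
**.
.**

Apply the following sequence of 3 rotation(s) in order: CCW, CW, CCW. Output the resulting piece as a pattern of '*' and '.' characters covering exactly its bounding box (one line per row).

Start:
**.
.**
After rotation 1 (CCW):
.*
**
*.
After rotation 2 (CW):
**.
.**
After rotation 3 (CCW):
.*
**
*.

Answer: .*
**
*.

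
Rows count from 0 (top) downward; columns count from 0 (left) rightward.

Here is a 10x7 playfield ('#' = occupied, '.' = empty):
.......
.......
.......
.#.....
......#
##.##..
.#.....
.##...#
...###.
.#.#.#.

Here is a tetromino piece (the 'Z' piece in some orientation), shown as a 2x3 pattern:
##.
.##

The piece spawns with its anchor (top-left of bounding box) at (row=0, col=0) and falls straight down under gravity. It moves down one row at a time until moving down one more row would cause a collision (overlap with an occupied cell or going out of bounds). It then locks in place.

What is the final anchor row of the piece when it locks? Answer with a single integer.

Spawn at (row=0, col=0). Try each row:
  row 0: fits
  row 1: fits
  row 2: blocked -> lock at row 1

Answer: 1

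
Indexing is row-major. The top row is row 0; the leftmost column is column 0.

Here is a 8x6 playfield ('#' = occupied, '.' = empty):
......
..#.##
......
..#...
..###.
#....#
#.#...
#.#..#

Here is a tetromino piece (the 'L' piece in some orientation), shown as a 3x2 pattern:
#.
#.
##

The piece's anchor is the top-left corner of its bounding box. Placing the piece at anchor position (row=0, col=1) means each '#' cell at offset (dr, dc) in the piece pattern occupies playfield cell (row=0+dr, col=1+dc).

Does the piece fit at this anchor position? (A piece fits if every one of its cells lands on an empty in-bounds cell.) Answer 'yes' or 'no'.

Check each piece cell at anchor (0, 1):
  offset (0,0) -> (0,1): empty -> OK
  offset (1,0) -> (1,1): empty -> OK
  offset (2,0) -> (2,1): empty -> OK
  offset (2,1) -> (2,2): empty -> OK
All cells valid: yes

Answer: yes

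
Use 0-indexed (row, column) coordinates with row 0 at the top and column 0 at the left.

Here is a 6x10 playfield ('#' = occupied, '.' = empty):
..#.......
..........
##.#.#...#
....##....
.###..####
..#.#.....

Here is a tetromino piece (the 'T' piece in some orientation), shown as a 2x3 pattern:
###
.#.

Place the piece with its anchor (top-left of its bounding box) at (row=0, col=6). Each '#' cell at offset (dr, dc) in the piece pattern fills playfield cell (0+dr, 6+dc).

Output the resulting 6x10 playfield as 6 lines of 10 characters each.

Answer: ..#...###.
.......#..
##.#.#...#
....##....
.###..####
..#.#.....

Derivation:
Fill (0+0,6+0) = (0,6)
Fill (0+0,6+1) = (0,7)
Fill (0+0,6+2) = (0,8)
Fill (0+1,6+1) = (1,7)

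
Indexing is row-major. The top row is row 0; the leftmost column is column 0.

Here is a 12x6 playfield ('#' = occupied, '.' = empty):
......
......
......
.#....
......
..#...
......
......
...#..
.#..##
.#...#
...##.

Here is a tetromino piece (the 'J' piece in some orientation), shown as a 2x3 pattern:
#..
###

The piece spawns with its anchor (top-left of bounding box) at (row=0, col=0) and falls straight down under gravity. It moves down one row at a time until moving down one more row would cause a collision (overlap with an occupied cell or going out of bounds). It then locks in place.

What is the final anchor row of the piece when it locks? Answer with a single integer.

Spawn at (row=0, col=0). Try each row:
  row 0: fits
  row 1: fits
  row 2: blocked -> lock at row 1

Answer: 1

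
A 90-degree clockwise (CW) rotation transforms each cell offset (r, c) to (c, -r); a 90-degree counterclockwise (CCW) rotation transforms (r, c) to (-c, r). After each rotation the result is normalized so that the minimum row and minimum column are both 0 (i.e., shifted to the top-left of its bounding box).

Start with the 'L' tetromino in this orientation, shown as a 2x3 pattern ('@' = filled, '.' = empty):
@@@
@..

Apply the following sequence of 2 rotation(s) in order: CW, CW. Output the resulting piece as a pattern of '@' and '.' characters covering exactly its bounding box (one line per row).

Start:
@@@
@..
After rotation 1 (CW):
@@
.@
.@
After rotation 2 (CW):
..@
@@@

Answer: ..@
@@@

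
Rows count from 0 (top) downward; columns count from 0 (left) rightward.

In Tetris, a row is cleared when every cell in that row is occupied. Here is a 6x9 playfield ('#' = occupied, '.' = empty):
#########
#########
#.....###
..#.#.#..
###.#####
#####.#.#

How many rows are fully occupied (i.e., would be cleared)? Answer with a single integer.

Check each row:
  row 0: 0 empty cells -> FULL (clear)
  row 1: 0 empty cells -> FULL (clear)
  row 2: 5 empty cells -> not full
  row 3: 6 empty cells -> not full
  row 4: 1 empty cell -> not full
  row 5: 2 empty cells -> not full
Total rows cleared: 2

Answer: 2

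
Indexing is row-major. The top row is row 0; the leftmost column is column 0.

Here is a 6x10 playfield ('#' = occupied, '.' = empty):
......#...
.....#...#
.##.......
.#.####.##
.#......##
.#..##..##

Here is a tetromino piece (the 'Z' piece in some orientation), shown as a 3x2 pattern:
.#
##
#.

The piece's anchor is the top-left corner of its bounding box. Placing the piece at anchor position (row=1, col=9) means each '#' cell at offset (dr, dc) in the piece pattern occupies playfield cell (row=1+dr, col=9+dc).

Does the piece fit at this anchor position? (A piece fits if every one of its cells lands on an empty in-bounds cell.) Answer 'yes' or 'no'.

Check each piece cell at anchor (1, 9):
  offset (0,1) -> (1,10): out of bounds -> FAIL
  offset (1,0) -> (2,9): empty -> OK
  offset (1,1) -> (2,10): out of bounds -> FAIL
  offset (2,0) -> (3,9): occupied ('#') -> FAIL
All cells valid: no

Answer: no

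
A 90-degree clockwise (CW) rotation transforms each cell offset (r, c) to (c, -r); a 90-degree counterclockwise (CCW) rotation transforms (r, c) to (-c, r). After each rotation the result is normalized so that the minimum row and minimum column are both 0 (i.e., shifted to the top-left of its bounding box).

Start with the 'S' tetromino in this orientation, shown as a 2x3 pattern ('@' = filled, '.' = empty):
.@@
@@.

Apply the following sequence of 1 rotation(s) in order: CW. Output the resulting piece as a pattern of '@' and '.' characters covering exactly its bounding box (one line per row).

Answer: @.
@@
.@

Derivation:
Start:
.@@
@@.
After rotation 1 (CW):
@.
@@
.@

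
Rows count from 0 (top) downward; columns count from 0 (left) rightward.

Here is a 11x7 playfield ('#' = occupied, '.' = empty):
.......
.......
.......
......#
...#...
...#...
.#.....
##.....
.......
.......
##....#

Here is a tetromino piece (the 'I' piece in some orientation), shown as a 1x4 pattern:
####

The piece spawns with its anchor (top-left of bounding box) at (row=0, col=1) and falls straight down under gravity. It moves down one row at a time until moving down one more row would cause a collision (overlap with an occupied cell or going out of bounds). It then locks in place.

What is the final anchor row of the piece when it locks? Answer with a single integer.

Answer: 3

Derivation:
Spawn at (row=0, col=1). Try each row:
  row 0: fits
  row 1: fits
  row 2: fits
  row 3: fits
  row 4: blocked -> lock at row 3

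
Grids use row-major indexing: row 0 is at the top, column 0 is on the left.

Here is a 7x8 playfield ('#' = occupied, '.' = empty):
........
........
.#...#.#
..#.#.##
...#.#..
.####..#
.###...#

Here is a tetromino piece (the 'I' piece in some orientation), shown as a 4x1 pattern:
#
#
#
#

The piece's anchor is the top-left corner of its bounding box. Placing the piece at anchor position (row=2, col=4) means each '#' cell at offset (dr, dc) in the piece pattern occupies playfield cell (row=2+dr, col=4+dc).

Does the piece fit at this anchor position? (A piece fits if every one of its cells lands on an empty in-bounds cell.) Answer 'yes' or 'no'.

Answer: no

Derivation:
Check each piece cell at anchor (2, 4):
  offset (0,0) -> (2,4): empty -> OK
  offset (1,0) -> (3,4): occupied ('#') -> FAIL
  offset (2,0) -> (4,4): empty -> OK
  offset (3,0) -> (5,4): occupied ('#') -> FAIL
All cells valid: no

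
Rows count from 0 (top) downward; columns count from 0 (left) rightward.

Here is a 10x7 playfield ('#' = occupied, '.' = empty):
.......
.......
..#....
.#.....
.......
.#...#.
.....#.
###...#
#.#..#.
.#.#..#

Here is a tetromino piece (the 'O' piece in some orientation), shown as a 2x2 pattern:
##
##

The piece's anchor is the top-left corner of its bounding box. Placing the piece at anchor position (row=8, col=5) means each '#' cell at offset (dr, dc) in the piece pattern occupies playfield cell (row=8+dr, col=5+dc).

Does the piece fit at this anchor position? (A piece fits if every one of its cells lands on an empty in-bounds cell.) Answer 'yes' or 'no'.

Answer: no

Derivation:
Check each piece cell at anchor (8, 5):
  offset (0,0) -> (8,5): occupied ('#') -> FAIL
  offset (0,1) -> (8,6): empty -> OK
  offset (1,0) -> (9,5): empty -> OK
  offset (1,1) -> (9,6): occupied ('#') -> FAIL
All cells valid: no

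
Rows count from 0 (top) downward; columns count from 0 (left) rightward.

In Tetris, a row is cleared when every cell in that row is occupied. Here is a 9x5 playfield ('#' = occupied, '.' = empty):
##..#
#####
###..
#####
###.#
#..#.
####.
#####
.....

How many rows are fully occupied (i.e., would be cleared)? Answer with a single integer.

Answer: 3

Derivation:
Check each row:
  row 0: 2 empty cells -> not full
  row 1: 0 empty cells -> FULL (clear)
  row 2: 2 empty cells -> not full
  row 3: 0 empty cells -> FULL (clear)
  row 4: 1 empty cell -> not full
  row 5: 3 empty cells -> not full
  row 6: 1 empty cell -> not full
  row 7: 0 empty cells -> FULL (clear)
  row 8: 5 empty cells -> not full
Total rows cleared: 3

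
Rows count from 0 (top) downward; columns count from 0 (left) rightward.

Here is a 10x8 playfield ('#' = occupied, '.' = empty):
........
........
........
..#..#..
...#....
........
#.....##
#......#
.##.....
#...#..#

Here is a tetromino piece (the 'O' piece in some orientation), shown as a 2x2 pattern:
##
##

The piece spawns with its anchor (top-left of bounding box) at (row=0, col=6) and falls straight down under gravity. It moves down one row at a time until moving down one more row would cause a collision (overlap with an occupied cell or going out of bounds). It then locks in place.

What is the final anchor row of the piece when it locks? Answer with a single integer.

Answer: 4

Derivation:
Spawn at (row=0, col=6). Try each row:
  row 0: fits
  row 1: fits
  row 2: fits
  row 3: fits
  row 4: fits
  row 5: blocked -> lock at row 4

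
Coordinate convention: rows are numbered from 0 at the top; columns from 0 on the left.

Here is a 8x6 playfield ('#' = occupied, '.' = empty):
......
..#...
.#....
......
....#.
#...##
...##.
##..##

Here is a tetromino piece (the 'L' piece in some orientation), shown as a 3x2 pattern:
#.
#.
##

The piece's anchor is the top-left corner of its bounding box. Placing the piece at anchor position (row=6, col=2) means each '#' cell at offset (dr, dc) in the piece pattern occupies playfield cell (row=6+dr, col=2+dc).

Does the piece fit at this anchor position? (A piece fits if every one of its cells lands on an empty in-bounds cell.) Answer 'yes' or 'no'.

Check each piece cell at anchor (6, 2):
  offset (0,0) -> (6,2): empty -> OK
  offset (1,0) -> (7,2): empty -> OK
  offset (2,0) -> (8,2): out of bounds -> FAIL
  offset (2,1) -> (8,3): out of bounds -> FAIL
All cells valid: no

Answer: no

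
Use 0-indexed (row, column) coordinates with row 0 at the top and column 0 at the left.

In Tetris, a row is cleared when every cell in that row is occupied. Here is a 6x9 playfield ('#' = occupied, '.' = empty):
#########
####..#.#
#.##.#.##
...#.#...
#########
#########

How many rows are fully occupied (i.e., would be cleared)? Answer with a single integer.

Check each row:
  row 0: 0 empty cells -> FULL (clear)
  row 1: 3 empty cells -> not full
  row 2: 3 empty cells -> not full
  row 3: 7 empty cells -> not full
  row 4: 0 empty cells -> FULL (clear)
  row 5: 0 empty cells -> FULL (clear)
Total rows cleared: 3

Answer: 3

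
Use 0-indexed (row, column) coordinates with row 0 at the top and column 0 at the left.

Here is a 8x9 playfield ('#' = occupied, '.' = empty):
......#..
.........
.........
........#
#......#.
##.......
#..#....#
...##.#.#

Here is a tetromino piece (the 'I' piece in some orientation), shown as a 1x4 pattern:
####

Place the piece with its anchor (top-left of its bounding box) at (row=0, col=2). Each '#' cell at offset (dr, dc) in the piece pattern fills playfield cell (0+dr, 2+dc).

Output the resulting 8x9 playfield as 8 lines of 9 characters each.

Fill (0+0,2+0) = (0,2)
Fill (0+0,2+1) = (0,3)
Fill (0+0,2+2) = (0,4)
Fill (0+0,2+3) = (0,5)

Answer: ..#####..
.........
.........
........#
#......#.
##.......
#..#....#
...##.#.#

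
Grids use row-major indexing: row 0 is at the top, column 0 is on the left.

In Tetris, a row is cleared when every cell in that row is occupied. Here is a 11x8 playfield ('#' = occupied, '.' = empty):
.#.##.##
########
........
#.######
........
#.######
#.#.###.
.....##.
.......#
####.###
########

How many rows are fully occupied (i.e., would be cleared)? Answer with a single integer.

Answer: 2

Derivation:
Check each row:
  row 0: 3 empty cells -> not full
  row 1: 0 empty cells -> FULL (clear)
  row 2: 8 empty cells -> not full
  row 3: 1 empty cell -> not full
  row 4: 8 empty cells -> not full
  row 5: 1 empty cell -> not full
  row 6: 3 empty cells -> not full
  row 7: 6 empty cells -> not full
  row 8: 7 empty cells -> not full
  row 9: 1 empty cell -> not full
  row 10: 0 empty cells -> FULL (clear)
Total rows cleared: 2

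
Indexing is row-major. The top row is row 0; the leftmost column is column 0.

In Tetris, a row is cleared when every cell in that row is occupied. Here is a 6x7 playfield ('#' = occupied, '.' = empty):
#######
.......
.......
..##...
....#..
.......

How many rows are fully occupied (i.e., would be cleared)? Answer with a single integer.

Check each row:
  row 0: 0 empty cells -> FULL (clear)
  row 1: 7 empty cells -> not full
  row 2: 7 empty cells -> not full
  row 3: 5 empty cells -> not full
  row 4: 6 empty cells -> not full
  row 5: 7 empty cells -> not full
Total rows cleared: 1

Answer: 1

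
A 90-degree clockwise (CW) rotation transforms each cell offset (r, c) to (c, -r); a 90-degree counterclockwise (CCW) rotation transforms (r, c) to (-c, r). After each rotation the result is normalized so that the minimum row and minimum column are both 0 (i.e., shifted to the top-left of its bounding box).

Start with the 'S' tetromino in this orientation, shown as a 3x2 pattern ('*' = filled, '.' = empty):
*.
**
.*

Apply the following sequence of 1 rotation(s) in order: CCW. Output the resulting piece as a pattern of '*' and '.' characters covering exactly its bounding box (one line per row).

Answer: .**
**.

Derivation:
Start:
*.
**
.*
After rotation 1 (CCW):
.**
**.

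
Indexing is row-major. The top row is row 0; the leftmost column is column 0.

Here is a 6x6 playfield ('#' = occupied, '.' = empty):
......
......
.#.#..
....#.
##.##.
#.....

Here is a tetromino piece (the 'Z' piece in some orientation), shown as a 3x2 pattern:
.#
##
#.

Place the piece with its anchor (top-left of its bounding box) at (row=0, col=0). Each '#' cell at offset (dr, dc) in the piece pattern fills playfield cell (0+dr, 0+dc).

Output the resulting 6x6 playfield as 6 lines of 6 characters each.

Fill (0+0,0+1) = (0,1)
Fill (0+1,0+0) = (1,0)
Fill (0+1,0+1) = (1,1)
Fill (0+2,0+0) = (2,0)

Answer: .#....
##....
##.#..
....#.
##.##.
#.....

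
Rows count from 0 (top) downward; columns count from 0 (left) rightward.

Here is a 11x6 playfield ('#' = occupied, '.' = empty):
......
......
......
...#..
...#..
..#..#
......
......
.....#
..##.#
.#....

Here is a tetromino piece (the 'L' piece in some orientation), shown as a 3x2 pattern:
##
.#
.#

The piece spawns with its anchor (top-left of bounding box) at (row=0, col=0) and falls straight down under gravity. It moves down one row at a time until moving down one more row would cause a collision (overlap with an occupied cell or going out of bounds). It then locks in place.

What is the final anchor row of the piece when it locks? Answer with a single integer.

Spawn at (row=0, col=0). Try each row:
  row 0: fits
  row 1: fits
  row 2: fits
  row 3: fits
  row 4: fits
  row 5: fits
  row 6: fits
  row 7: fits
  row 8: blocked -> lock at row 7

Answer: 7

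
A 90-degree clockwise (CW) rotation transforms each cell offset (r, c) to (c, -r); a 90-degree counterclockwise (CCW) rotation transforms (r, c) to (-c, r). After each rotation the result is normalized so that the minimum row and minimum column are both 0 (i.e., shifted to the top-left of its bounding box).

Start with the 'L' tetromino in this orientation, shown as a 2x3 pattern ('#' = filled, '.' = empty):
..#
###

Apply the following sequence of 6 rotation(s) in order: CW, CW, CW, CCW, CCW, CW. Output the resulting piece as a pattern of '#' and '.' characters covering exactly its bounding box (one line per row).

Answer: ###
#..

Derivation:
Start:
..#
###
After rotation 1 (CW):
#.
#.
##
After rotation 2 (CW):
###
#..
After rotation 3 (CW):
##
.#
.#
After rotation 4 (CCW):
###
#..
After rotation 5 (CCW):
#.
#.
##
After rotation 6 (CW):
###
#..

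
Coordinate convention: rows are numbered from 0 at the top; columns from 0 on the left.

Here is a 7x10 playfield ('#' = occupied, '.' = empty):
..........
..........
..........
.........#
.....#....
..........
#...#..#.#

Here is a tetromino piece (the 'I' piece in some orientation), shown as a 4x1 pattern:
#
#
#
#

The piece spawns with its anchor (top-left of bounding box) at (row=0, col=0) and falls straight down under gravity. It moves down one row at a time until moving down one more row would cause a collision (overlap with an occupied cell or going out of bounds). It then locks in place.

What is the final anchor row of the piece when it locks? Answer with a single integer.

Answer: 2

Derivation:
Spawn at (row=0, col=0). Try each row:
  row 0: fits
  row 1: fits
  row 2: fits
  row 3: blocked -> lock at row 2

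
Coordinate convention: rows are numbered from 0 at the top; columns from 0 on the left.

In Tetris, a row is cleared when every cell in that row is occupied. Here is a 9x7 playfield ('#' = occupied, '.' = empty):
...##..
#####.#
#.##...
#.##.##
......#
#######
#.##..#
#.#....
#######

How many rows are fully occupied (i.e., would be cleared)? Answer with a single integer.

Check each row:
  row 0: 5 empty cells -> not full
  row 1: 1 empty cell -> not full
  row 2: 4 empty cells -> not full
  row 3: 2 empty cells -> not full
  row 4: 6 empty cells -> not full
  row 5: 0 empty cells -> FULL (clear)
  row 6: 3 empty cells -> not full
  row 7: 5 empty cells -> not full
  row 8: 0 empty cells -> FULL (clear)
Total rows cleared: 2

Answer: 2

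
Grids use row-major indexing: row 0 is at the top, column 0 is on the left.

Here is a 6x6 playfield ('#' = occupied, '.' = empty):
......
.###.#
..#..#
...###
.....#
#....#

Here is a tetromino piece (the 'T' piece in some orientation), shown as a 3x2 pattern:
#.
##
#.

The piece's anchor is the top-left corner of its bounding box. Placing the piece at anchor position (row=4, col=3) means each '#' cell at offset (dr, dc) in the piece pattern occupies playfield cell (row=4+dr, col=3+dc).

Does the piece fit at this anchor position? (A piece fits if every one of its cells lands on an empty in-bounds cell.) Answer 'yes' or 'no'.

Check each piece cell at anchor (4, 3):
  offset (0,0) -> (4,3): empty -> OK
  offset (1,0) -> (5,3): empty -> OK
  offset (1,1) -> (5,4): empty -> OK
  offset (2,0) -> (6,3): out of bounds -> FAIL
All cells valid: no

Answer: no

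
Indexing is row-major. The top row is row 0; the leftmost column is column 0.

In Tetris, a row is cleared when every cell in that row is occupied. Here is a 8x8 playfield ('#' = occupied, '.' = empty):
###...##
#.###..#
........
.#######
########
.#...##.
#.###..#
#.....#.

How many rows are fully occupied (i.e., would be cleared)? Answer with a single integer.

Check each row:
  row 0: 3 empty cells -> not full
  row 1: 3 empty cells -> not full
  row 2: 8 empty cells -> not full
  row 3: 1 empty cell -> not full
  row 4: 0 empty cells -> FULL (clear)
  row 5: 5 empty cells -> not full
  row 6: 3 empty cells -> not full
  row 7: 6 empty cells -> not full
Total rows cleared: 1

Answer: 1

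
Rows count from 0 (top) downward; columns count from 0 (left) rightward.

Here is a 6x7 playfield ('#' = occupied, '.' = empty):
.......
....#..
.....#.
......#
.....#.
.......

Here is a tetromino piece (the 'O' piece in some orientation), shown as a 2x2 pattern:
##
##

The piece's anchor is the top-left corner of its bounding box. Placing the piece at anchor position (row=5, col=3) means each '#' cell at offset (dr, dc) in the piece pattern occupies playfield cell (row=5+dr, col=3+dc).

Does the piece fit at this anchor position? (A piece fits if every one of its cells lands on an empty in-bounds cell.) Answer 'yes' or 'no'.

Answer: no

Derivation:
Check each piece cell at anchor (5, 3):
  offset (0,0) -> (5,3): empty -> OK
  offset (0,1) -> (5,4): empty -> OK
  offset (1,0) -> (6,3): out of bounds -> FAIL
  offset (1,1) -> (6,4): out of bounds -> FAIL
All cells valid: no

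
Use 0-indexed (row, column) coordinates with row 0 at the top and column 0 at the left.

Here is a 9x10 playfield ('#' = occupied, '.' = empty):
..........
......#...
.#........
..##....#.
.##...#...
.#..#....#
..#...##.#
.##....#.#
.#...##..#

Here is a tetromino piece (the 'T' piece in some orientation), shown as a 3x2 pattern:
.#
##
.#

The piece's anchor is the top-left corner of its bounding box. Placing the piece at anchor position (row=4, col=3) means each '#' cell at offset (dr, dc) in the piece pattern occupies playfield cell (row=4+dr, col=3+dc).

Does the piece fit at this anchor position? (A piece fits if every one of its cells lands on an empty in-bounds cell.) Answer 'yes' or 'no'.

Check each piece cell at anchor (4, 3):
  offset (0,1) -> (4,4): empty -> OK
  offset (1,0) -> (5,3): empty -> OK
  offset (1,1) -> (5,4): occupied ('#') -> FAIL
  offset (2,1) -> (6,4): empty -> OK
All cells valid: no

Answer: no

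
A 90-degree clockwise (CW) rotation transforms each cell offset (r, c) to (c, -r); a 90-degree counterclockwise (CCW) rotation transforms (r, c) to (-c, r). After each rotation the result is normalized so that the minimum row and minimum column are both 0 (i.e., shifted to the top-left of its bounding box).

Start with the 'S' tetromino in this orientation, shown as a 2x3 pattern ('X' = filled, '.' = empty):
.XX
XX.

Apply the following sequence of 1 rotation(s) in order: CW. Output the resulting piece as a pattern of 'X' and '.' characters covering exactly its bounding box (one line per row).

Answer: X.
XX
.X

Derivation:
Start:
.XX
XX.
After rotation 1 (CW):
X.
XX
.X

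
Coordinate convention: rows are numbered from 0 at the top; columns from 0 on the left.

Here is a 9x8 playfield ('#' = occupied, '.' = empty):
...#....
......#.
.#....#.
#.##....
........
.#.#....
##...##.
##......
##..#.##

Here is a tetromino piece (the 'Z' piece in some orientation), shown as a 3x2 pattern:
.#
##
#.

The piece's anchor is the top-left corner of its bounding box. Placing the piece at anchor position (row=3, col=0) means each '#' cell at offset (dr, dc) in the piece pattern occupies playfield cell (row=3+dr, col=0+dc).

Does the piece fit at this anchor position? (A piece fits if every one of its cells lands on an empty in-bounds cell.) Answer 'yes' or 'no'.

Check each piece cell at anchor (3, 0):
  offset (0,1) -> (3,1): empty -> OK
  offset (1,0) -> (4,0): empty -> OK
  offset (1,1) -> (4,1): empty -> OK
  offset (2,0) -> (5,0): empty -> OK
All cells valid: yes

Answer: yes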